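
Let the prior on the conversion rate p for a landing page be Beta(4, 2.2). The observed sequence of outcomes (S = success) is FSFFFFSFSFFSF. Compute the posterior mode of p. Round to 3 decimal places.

Prior: Beta(4, 2.2).
Data: 4 successes in 13 trials (from the sequence). The binomial likelihood contributes p^4(1−p)^9, so the posterior is Beta(4+4, 2.2+9) = Beta(8, 11.2).
For Beta(a, b) with a, b > 1 the mode is (a−1)/(a+b−2) = 7/17.2 ≈ 0.407.

p̂_MAP = 0.407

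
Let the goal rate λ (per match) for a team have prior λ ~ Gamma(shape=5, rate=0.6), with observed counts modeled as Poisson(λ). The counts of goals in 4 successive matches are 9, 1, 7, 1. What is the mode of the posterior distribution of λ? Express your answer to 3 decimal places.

λ̂_MAP = 4.783

Σxᵢ = 9+1+7+1 = 18, with n = 4.
Posterior ∝ λ^4e^(−0.6λ) · λ^18e^(−4λ) = λ^22e^(−4.6λ), i.e. Gamma(shape=23, rate=4.6).
The mode of a Gamma(a, b) with a ≥ 1 (shape–rate) is (a−1)/b = 22/4.6 ≈ 4.783.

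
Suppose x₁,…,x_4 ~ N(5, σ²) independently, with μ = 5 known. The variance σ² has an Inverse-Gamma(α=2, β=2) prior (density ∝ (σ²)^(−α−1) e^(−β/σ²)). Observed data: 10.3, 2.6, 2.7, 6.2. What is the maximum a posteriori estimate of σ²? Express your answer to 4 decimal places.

Sum of squared deviations about the known mean: SS = (10.3−5)² + (2.6−5)² + (2.7−5)² + (6.2−5)² = 40.58.
The Normal likelihood contributes (σ²)^(−n/2) exp(−SS/(2σ²)), so the posterior is Inverse-Gamma(α + n/2, β + SS/2) = Inverse-Gamma(4, 22.29).
The mode of Inverse-Gamma(a, b) is b/(a+1) = 22.29/5 ≈ 4.4580.

σ̂²_MAP = 4.4580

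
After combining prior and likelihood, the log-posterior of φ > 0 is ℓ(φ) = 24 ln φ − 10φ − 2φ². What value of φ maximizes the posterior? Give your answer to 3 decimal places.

ℓ'(φ) = 24/φ − 10 − 4φ. Setting this to zero and multiplying by φ: 4φ² + 10φ − 24 = 0.
φ = (−10 + √(10² + 4·4·24)) / (2·4) = (−10 + √484) / 8 = (−10 + 22)/8 = 3/2.
ℓ''(φ) = −24/φ² − 4 < 0, confirming a maximum.

φ̂_MAP = 1.500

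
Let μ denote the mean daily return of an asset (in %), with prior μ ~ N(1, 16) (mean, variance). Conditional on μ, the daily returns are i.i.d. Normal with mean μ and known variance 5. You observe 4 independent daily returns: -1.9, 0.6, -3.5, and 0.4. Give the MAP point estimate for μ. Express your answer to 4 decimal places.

μ̂_MAP = -0.9478

n = 4; x̄ = ((-1.9) + 0.6 + (-3.5) + 0.4)/4 = -4.4/4 = -1.1.
For a Normal prior and Normal likelihood with known variance, the posterior is Normal; its mode equals its mean, the precision-weighted average.
Prior precision 1/σ₀² = 1/16 = 0.0625; data precision n/σ² = 4/5 = 0.8.
μ̂ = (0.0625·1 + 0.8·(-1.1)) / (0.0625 + 0.8) = (-0.8175)/0.8625 = -109/115 ≈ -0.9478.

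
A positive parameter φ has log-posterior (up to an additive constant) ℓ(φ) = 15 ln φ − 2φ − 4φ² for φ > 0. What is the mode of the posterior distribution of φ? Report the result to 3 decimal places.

φ̂_MAP = 1.250

ℓ'(φ) = 15/φ − 2 − 8φ. Setting this to zero and multiplying by φ: 8φ² + 2φ − 15 = 0.
φ = (−2 + √(2² + 4·8·15)) / (2·8) = (−2 + √484) / 16 = (−2 + 22)/16 = 5/4.
ℓ''(φ) = −15/φ² − 8 < 0, confirming a maximum.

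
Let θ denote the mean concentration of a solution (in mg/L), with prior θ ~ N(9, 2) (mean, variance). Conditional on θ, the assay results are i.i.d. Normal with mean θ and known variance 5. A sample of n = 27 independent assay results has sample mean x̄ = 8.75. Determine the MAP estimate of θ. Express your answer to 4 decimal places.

θ̂_MAP = 8.7712

n = 27, x̄ = 8.75.
For a Normal prior and Normal likelihood with known variance, the posterior is Normal; its mode equals its mean, the precision-weighted average.
Prior precision 1/σ₀² = 1/2 = 0.5; data precision n/σ² = 27/5 = 5.4.
θ̂ = (0.5·9 + 5.4·8.75) / (0.5 + 5.4) = 51.75/5.9 = 1035/118 ≈ 8.7712.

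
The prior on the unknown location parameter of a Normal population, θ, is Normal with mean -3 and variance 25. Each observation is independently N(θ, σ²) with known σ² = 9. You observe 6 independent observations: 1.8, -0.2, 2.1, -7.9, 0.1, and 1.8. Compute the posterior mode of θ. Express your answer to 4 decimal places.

n = 6; x̄ = (1.8 + (-0.2) + 2.1 + (-7.9) + 0.1 + 1.8)/6 = -2.3/6 = -23/60 ≈ -0.3833.
For a Normal prior and Normal likelihood with known variance, the posterior is Normal; its mode equals its mean, the precision-weighted average.
Prior precision 1/σ₀² = 1/25 = 0.04; data precision n/σ² = 6/9 = 2/3.
θ̂ = (0.04·(-3) + (2/3)·(-23/60)) / (0.04 + 2/3) = (-169/450)/(53/75) = -169/318 ≈ -0.5314.

θ̂_MAP = -0.5314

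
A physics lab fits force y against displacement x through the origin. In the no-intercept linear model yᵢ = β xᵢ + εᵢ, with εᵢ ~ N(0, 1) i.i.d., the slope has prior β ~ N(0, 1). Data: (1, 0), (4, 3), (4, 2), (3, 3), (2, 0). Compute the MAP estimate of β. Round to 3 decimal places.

log p(β | y) = −Σ(yᵢ − βxᵢ)²/(2·1) − β²/(2·1) + const.
Setting the derivative to zero: Σxᵢ(yᵢ − βxᵢ)/1 − β/1 = 0, so β = Σxᵢyᵢ / (Σxᵢ² + σ²/τ²).
Σxᵢyᵢ = 1·0 + 4·3 + 4·2 + 3·3 + 2·0 = 29; Σxᵢ² = 46; σ²/τ² = 1.
β̂_MAP = 29 / (46 + 1) = 29/47 ≈ 0.617.

β̂_MAP = 0.617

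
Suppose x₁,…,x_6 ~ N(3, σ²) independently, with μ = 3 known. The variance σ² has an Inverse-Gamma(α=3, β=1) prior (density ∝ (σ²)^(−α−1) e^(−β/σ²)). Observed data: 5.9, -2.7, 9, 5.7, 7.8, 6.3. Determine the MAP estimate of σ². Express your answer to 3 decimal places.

Sum of squared deviations about the known mean: SS = (5.9−3)² + (-2.7−3)² + (9−3)² + (5.7−3)² + (7.8−3)² + (6.3−3)² = 118.12.
The Normal likelihood contributes (σ²)^(−n/2) exp(−SS/(2σ²)), so the posterior is Inverse-Gamma(α + n/2, β + SS/2) = Inverse-Gamma(6, 60.06).
The mode of Inverse-Gamma(a, b) is b/(a+1) = 60.06/7 ≈ 8.580.

σ̂²_MAP = 8.580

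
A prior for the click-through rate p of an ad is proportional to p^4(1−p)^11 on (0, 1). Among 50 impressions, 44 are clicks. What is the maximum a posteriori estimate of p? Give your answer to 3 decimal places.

p̂_MAP = 0.738

The prior density ∝ p^4(1−p)^11 is the kernel of Beta(5, 12).
Data: 44 successes in 50 trials. The binomial likelihood contributes p^44(1−p)^6, so the posterior is Beta(5+44, 12+6) = Beta(49, 18).
For Beta(a, b) with a, b > 1 the mode is (a−1)/(a+b−2) = 48/65 ≈ 0.738.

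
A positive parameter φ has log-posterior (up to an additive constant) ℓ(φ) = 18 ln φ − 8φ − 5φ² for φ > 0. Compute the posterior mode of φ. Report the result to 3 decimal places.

φ̂_MAP = 1.000

ℓ'(φ) = 18/φ − 8 − 10φ. Setting this to zero and multiplying by φ: 10φ² + 8φ − 18 = 0.
φ = (−8 + √(8² + 4·10·18)) / (2·10) = (−8 + √784) / 20 = (−8 + 28)/20 = 1.
ℓ''(φ) = −18/φ² − 10 < 0, confirming a maximum.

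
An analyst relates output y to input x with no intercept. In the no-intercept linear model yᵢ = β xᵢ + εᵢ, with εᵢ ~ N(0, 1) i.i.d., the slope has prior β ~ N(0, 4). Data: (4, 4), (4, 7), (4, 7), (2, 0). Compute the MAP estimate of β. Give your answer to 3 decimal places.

log p(β | y) = −Σ(yᵢ − βxᵢ)²/(2·1) − β²/(2·4) + const.
Setting the derivative to zero: Σxᵢ(yᵢ − βxᵢ)/1 − β/4 = 0, so β = Σxᵢyᵢ / (Σxᵢ² + σ²/τ²).
Σxᵢyᵢ = 4·4 + 4·7 + 4·7 + 2·0 = 72; Σxᵢ² = 52; σ²/τ² = 0.25.
β̂_MAP = 72 / (52 + 0.25) = 72/52.25 ≈ 1.378.

β̂_MAP = 1.378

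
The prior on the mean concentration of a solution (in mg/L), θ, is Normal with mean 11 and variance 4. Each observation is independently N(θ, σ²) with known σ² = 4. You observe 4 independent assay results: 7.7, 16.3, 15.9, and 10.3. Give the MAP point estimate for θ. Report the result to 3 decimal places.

n = 4; x̄ = (7.7 + 16.3 + 15.9 + 10.3)/4 = 50.2/4 = 12.55.
For a Normal prior and Normal likelihood with known variance, the posterior is Normal; its mode equals its mean, the precision-weighted average.
Prior precision 1/σ₀² = 1/4 = 0.25; data precision n/σ² = 4/4 = 1.
θ̂ = (0.25·11 + 1·12.55) / (0.25 + 1) = 15.3/1.25 = 12.240.

θ̂_MAP = 12.240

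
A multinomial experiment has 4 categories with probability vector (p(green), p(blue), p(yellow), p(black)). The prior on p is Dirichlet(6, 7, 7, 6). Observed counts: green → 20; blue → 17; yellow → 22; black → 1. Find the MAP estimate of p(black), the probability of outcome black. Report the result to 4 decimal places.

The posterior is Dirichlet(αᵢ + nᵢ) = Dirichlet(26, 24, 29, 7).
For a Dirichlet(a₁,…,a_K) with all aᵢ > 1, the mode has j-th component (aⱼ − 1)/(Σaᵢ − K).
Here Σaᵢ = 86 and K = 4, so p(black) = (7 − 1)/(86 − 4) = 6/82 ≈ 0.0732.

MAP estimate of p(black) = 0.0732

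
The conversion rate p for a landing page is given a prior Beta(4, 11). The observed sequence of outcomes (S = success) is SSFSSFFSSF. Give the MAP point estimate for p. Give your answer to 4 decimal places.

p̂_MAP = 0.3913

Prior: Beta(4, 11).
Data: 6 successes in 10 trials (from the sequence). The binomial likelihood contributes p^6(1−p)^4, so the posterior is Beta(4+6, 11+4) = Beta(10, 15).
For Beta(a, b) with a, b > 1 the mode is (a−1)/(a+b−2) = 9/23 ≈ 0.3913.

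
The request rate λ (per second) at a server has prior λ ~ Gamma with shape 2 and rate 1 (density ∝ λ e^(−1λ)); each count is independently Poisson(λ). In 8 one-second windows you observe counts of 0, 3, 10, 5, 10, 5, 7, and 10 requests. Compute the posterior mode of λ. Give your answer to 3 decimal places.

λ̂_MAP = 5.667

Σxᵢ = 0+3+10+5+10+5+7+10 = 50, with n = 8.
Posterior ∝ λe^(−1λ) · λ^50e^(−8λ) = λ^51e^(−9λ), i.e. Gamma(shape=52, rate=9).
The mode of a Gamma(a, b) with a ≥ 1 (shape–rate) is (a−1)/b = 51/9 ≈ 5.667.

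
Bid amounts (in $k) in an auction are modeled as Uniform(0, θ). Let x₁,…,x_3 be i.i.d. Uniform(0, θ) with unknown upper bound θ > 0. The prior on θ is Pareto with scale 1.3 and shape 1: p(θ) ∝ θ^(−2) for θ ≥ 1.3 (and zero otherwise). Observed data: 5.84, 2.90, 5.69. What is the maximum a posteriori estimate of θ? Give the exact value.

The Uniform(0, θ) likelihood is θ^(−n) for θ ≥ max(xᵢ), zero otherwise. Here max(xᵢ) = 5.84.
Posterior ∝ θ^(−2) · θ^(−3) = θ^(−5) on θ ≥ max(1.3, 5.84) = 5.84.
This density is strictly decreasing in θ, so the posterior mode lies at the lower boundary of the support.

θ̂_MAP = 5.84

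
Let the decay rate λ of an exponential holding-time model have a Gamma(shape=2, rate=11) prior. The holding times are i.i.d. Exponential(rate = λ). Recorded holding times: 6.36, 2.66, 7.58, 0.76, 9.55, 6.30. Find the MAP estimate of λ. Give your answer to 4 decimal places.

λ̂_MAP = 0.1583

The Exponential(rate=λ) likelihood is ∝ λ^n e^(−λΣtᵢ). Here n = 6 and Σtᵢ = 6.36 + 2.66 + 7.58 + 0.76 + 9.55 + 6.30 = 33.21.
Posterior ∝ λe^(−11λ) · λ^6e^(−33.21λ) = λ^7e^(−44.21λ), i.e. Gamma(8, 44.21).
Mode = (a−1)/b = 7/44.21 ≈ 0.1583.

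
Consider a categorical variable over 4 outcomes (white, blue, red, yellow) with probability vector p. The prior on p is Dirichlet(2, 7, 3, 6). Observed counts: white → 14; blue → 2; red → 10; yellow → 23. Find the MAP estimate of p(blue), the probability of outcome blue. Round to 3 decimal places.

MAP estimate of p(blue) = 0.127

The posterior is Dirichlet(αᵢ + nᵢ) = Dirichlet(16, 9, 13, 29).
For a Dirichlet(a₁,…,a_K) with all aᵢ > 1, the mode has j-th component (aⱼ − 1)/(Σaᵢ − K).
Here Σaᵢ = 67 and K = 4, so p(blue) = (9 − 1)/(67 − 4) = 8/63 ≈ 0.127.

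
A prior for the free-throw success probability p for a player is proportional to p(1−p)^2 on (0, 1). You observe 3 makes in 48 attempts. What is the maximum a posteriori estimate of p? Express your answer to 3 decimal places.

p̂_MAP = 0.078

The prior density ∝ p(1−p)^2 is the kernel of Beta(2, 3).
Data: 3 successes in 48 trials. The binomial likelihood contributes p^3(1−p)^45, so the posterior is Beta(2+3, 3+45) = Beta(5, 48).
For Beta(a, b) with a, b > 1 the mode is (a−1)/(a+b−2) = 4/51 ≈ 0.078.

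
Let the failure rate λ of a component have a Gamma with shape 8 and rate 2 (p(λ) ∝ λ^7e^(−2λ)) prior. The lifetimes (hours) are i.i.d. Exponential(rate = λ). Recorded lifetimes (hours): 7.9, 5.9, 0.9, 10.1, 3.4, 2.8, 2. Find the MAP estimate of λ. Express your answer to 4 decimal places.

λ̂_MAP = 0.4000

The Exponential(rate=λ) likelihood is ∝ λ^n e^(−λΣtᵢ). Here n = 7 and Σtᵢ = 7.9 + 5.9 + 0.9 + 10.1 + 3.4 + 2.8 + 2 = 33.
Posterior ∝ λ^7e^(−2λ) · λ^7e^(−33λ) = λ^14e^(−35λ), i.e. Gamma(15, 35).
Mode = (a−1)/b = 14/35 ≈ 0.4000.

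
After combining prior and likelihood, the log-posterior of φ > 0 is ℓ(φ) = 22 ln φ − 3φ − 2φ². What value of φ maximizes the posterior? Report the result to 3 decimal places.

ℓ'(φ) = 22/φ − 3 − 4φ. Setting this to zero and multiplying by φ: 4φ² + 3φ − 22 = 0.
φ = (−3 + √(3² + 4·4·22)) / (2·4) = (−3 + √361) / 8 = (−3 + 19)/8 = 2.
ℓ''(φ) = −22/φ² − 4 < 0, confirming a maximum.

φ̂_MAP = 2.000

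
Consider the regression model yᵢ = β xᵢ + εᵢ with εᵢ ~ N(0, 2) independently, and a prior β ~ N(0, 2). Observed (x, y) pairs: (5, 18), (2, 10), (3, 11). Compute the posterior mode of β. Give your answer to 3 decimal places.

β̂_MAP = 3.667

log p(β | y) = −Σ(yᵢ − βxᵢ)²/(2·2) − β²/(2·2) + const.
Setting the derivative to zero: Σxᵢ(yᵢ − βxᵢ)/2 − β/2 = 0, so β = Σxᵢyᵢ / (Σxᵢ² + σ²/τ²).
Σxᵢyᵢ = 5·18 + 2·10 + 3·11 = 143; Σxᵢ² = 38; σ²/τ² = 1.
β̂_MAP = 143 / (38 + 1) = 143/39 ≈ 3.667.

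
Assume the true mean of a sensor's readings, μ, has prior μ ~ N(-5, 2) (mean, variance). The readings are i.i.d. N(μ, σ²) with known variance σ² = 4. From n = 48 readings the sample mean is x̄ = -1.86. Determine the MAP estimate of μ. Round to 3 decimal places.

n = 48, x̄ = -1.86.
For a Normal prior and Normal likelihood with known variance, the posterior is Normal; its mode equals its mean, the precision-weighted average.
Prior precision 1/σ₀² = 1/2 = 0.5; data precision n/σ² = 48/4 = 12.
μ̂ = (0.5·(-5) + 12·(-1.86)) / (0.5 + 12) = (-24.82)/12.5 = -1.9856 ≈ -1.986.

μ̂_MAP = -1.986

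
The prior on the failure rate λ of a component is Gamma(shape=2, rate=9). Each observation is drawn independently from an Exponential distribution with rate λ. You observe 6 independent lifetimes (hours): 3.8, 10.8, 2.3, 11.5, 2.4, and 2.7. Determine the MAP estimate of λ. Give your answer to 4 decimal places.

The Exponential(rate=λ) likelihood is ∝ λ^n e^(−λΣtᵢ). Here n = 6 and Σtᵢ = 3.8 + 10.8 + 2.3 + 11.5 + 2.4 + 2.7 = 33.5.
Posterior ∝ λe^(−9λ) · λ^6e^(−33.5λ) = λ^7e^(−42.5λ), i.e. Gamma(8, 42.5).
Mode = (a−1)/b = 7/42.5 ≈ 0.1647.

λ̂_MAP = 0.1647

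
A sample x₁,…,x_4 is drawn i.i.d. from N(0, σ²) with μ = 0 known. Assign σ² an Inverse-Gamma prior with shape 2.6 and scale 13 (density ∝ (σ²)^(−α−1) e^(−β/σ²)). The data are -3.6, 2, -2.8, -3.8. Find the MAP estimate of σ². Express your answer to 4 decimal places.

Sum of squared deviations about the known mean: SS = (-3.6−0)² + (2−0)² + (-2.8−0)² + (-3.8−0)² = 39.24.
The Normal likelihood contributes (σ²)^(−n/2) exp(−SS/(2σ²)), so the posterior is Inverse-Gamma(α + n/2, β + SS/2) = Inverse-Gamma(4.6, 32.62).
The mode of Inverse-Gamma(a, b) is b/(a+1) = 32.62/5.6 ≈ 5.8250.

σ̂²_MAP = 5.8250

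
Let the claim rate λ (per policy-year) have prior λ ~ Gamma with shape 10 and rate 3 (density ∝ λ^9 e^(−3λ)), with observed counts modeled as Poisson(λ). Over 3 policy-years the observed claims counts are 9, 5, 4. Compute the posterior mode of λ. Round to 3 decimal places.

Σxᵢ = 9+5+4 = 18, with n = 3.
Posterior ∝ λ^9e^(−3λ) · λ^18e^(−3λ) = λ^27e^(−6λ), i.e. Gamma(shape=28, rate=6).
The mode of a Gamma(a, b) with a ≥ 1 (shape–rate) is (a−1)/b = 27/6 ≈ 4.500.

λ̂_MAP = 4.500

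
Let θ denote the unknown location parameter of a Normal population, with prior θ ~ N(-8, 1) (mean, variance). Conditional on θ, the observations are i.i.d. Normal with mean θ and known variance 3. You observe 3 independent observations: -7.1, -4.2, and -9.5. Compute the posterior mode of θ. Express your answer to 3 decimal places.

θ̂_MAP = -7.467

n = 3; x̄ = ((-7.1) + (-4.2) + (-9.5))/3 = -20.8/3 = -104/15 ≈ -6.9333.
For a Normal prior and Normal likelihood with known variance, the posterior is Normal; its mode equals its mean, the precision-weighted average.
Prior precision 1/σ₀² = 1/1 = 1; data precision n/σ² = 3/3 = 1.
θ̂ = (1·(-8) + 1·(-104/15)) / (1 + 1) = (-224/15)/2 = -112/15 ≈ -7.467.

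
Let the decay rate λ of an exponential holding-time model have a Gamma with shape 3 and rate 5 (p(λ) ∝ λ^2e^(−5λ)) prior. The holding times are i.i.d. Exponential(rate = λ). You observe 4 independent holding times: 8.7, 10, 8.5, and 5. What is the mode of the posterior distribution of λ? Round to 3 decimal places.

The Exponential(rate=λ) likelihood is ∝ λ^n e^(−λΣtᵢ). Here n = 4 and Σtᵢ = 8.7 + 10 + 8.5 + 5 = 32.2.
Posterior ∝ λ^2e^(−5λ) · λ^4e^(−32.2λ) = λ^6e^(−37.2λ), i.e. Gamma(7, 37.2).
Mode = (a−1)/b = 6/37.2 ≈ 0.161.

λ̂_MAP = 0.161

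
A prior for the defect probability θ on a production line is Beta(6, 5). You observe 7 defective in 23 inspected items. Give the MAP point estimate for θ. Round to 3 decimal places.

θ̂_MAP = 0.375

Prior: Beta(6, 5).
Data: 7 successes in 23 trials. The binomial likelihood contributes θ^7(1−θ)^16, so the posterior is Beta(6+7, 5+16) = Beta(13, 21).
For Beta(a, b) with a, b > 1 the mode is (a−1)/(a+b−2) = 12/32 ≈ 0.375.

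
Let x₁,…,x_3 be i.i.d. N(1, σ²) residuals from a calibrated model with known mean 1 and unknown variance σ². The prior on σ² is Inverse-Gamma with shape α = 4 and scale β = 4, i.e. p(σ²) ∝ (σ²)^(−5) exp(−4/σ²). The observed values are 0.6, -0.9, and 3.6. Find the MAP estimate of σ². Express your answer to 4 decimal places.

σ̂²_MAP = 1.4254

Sum of squared deviations about the known mean: SS = (0.6−1)² + (-0.9−1)² + (3.6−1)² = 10.53.
The Normal likelihood contributes (σ²)^(−n/2) exp(−SS/(2σ²)), so the posterior is Inverse-Gamma(α + n/2, β + SS/2) = Inverse-Gamma(5.5, 9.265).
The mode of Inverse-Gamma(a, b) is b/(a+1) = 9.265/6.5 ≈ 1.4254.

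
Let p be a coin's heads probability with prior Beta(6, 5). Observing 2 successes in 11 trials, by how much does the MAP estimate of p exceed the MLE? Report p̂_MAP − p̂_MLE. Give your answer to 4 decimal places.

MAP − MLE = 0.1682

Posterior is Beta(8, 14); MAP = (8−1)/(22−2) = 7/20 ≈ 0.35000.
MLE ignores the prior: p̂_MLE = k/n = 2/11 ≈ 0.18182.
Difference = 7/20 − 2/11 = 37/220 ≈ 0.1682.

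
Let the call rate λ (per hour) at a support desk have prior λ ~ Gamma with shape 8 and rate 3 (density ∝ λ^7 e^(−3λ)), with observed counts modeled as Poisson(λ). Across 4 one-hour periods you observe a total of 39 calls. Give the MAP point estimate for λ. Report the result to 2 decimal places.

λ̂_MAP = 6.57

Σxᵢ = 39, n = 4.
Posterior ∝ λ^7e^(−3λ) · λ^39e^(−4λ) = λ^46e^(−7λ), i.e. Gamma(shape=47, rate=7).
The mode of a Gamma(a, b) with a ≥ 1 (shape–rate) is (a−1)/b = 46/7 ≈ 6.57.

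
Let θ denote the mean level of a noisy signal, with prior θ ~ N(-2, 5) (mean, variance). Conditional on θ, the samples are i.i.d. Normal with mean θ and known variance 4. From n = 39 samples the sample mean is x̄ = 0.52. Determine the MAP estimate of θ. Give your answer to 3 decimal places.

θ̂_MAP = 0.469

n = 39, x̄ = 0.52.
For a Normal prior and Normal likelihood with known variance, the posterior is Normal; its mode equals its mean, the precision-weighted average.
Prior precision 1/σ₀² = 1/5 = 0.2; data precision n/σ² = 39/4 = 9.75.
θ̂ = (0.2·(-2) + 9.75·0.52) / (0.2 + 9.75) = 4.67/9.95 = 467/995 ≈ 0.469.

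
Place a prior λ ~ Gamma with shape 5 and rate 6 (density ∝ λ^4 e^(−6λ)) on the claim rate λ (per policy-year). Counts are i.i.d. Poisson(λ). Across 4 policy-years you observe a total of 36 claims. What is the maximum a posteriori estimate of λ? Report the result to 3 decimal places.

λ̂_MAP = 4.000

Σxᵢ = 36, n = 4.
Posterior ∝ λ^4e^(−6λ) · λ^36e^(−4λ) = λ^40e^(−10λ), i.e. Gamma(shape=41, rate=10).
The mode of a Gamma(a, b) with a ≥ 1 (shape–rate) is (a−1)/b = 40/10 ≈ 4.000.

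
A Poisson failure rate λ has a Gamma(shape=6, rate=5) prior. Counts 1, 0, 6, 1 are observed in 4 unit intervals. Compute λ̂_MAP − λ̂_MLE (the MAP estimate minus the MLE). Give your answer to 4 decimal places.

MAP − MLE = -0.5556

Σxᵢ = 8. Posterior is Gamma(14, 9); MAP = (14−1)/9 = 13/9 ≈ 1.44444.
MLE = x̄ = 8/4 ≈ 2.00000.
Difference = 13/9 − 8/4 = -5/9 ≈ -0.5556.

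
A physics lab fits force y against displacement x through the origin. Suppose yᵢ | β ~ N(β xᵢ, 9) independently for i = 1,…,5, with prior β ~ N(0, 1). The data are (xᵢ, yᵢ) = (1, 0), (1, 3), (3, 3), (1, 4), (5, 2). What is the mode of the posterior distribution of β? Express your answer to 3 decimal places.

log p(β | y) = −Σ(yᵢ − βxᵢ)²/(2·9) − β²/(2·1) + const.
Setting the derivative to zero: Σxᵢ(yᵢ − βxᵢ)/9 − β/1 = 0, so β = Σxᵢyᵢ / (Σxᵢ² + σ²/τ²).
Σxᵢyᵢ = 1·0 + 1·3 + 3·3 + 1·4 + 5·2 = 26; Σxᵢ² = 37; σ²/τ² = 9.
β̂_MAP = 26 / (37 + 9) = 26/46 ≈ 0.565.

β̂_MAP = 0.565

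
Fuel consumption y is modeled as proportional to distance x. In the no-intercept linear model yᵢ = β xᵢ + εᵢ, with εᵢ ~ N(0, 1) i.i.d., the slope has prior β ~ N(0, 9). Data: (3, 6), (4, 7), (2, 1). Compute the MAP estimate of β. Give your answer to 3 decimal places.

log p(β | y) = −Σ(yᵢ − βxᵢ)²/(2·1) − β²/(2·9) + const.
Setting the derivative to zero: Σxᵢ(yᵢ − βxᵢ)/1 − β/9 = 0, so β = Σxᵢyᵢ / (Σxᵢ² + σ²/τ²).
Σxᵢyᵢ = 3·6 + 4·7 + 2·1 = 48; Σxᵢ² = 29; σ²/τ² = 1/9.
β̂_MAP = 48 / (29 + 1/9) = 48/(262/9) = 216/131 ≈ 1.649.

β̂_MAP = 1.649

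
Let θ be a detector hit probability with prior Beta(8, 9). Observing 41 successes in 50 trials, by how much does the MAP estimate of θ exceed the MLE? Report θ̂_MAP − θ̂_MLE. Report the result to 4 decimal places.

Posterior is Beta(49, 18); MAP = (49−1)/(67−2) = 48/65 ≈ 0.73846.
MLE ignores the prior: θ̂_MLE = k/n = 41/50 ≈ 0.82000.
Difference = 48/65 − 41/50 = -53/650 ≈ -0.0815.

MAP − MLE = -0.0815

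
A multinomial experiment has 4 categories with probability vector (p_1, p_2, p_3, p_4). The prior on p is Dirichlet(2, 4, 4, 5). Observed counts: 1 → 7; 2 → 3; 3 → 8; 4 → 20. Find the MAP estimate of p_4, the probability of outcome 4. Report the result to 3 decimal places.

The posterior is Dirichlet(αᵢ + nᵢ) = Dirichlet(9, 7, 12, 25).
For a Dirichlet(a₁,…,a_K) with all aᵢ > 1, the mode has j-th component (aⱼ − 1)/(Σaᵢ − K).
Here Σaᵢ = 53 and K = 4, so p_4 = (25 − 1)/(53 − 4) = 24/49 ≈ 0.490.

MAP estimate: 0.490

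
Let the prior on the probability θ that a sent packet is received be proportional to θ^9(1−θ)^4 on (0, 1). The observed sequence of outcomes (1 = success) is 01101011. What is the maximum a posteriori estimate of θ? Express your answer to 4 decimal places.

θ̂_MAP = 0.6667

The prior density ∝ θ^9(1−θ)^4 is the kernel of Beta(10, 5).
Data: 5 successes in 8 trials (from the sequence). The binomial likelihood contributes θ^5(1−θ)^3, so the posterior is Beta(10+5, 5+3) = Beta(15, 8).
For Beta(a, b) with a, b > 1 the mode is (a−1)/(a+b−2) = 14/21 ≈ 0.6667.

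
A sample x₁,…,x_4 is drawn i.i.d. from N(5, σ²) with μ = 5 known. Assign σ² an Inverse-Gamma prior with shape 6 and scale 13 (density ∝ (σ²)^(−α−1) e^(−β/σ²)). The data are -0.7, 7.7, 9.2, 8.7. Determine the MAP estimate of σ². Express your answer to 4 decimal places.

σ̂²_MAP = 5.3950

Sum of squared deviations about the known mean: SS = (-0.7−5)² + (7.7−5)² + (9.2−5)² + (8.7−5)² = 71.11.
The Normal likelihood contributes (σ²)^(−n/2) exp(−SS/(2σ²)), so the posterior is Inverse-Gamma(α + n/2, β + SS/2) = Inverse-Gamma(8, 48.555).
The mode of Inverse-Gamma(a, b) is b/(a+1) = 48.555/9 ≈ 5.3950.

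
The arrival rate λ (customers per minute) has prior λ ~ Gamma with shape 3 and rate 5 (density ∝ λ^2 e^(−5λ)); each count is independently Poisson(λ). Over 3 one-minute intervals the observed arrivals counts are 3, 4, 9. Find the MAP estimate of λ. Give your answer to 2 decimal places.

Σxᵢ = 3+4+9 = 16, with n = 3.
Posterior ∝ λ^2e^(−5λ) · λ^16e^(−3λ) = λ^18e^(−8λ), i.e. Gamma(shape=19, rate=8).
The mode of a Gamma(a, b) with a ≥ 1 (shape–rate) is (a−1)/b = 18/8 ≈ 2.25.

λ̂_MAP = 2.25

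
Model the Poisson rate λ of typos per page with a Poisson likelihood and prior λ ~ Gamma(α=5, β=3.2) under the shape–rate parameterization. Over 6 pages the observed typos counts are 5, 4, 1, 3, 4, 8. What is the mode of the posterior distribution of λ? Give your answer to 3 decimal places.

λ̂_MAP = 3.152

Σxᵢ = 5+4+1+3+4+8 = 25, with n = 6.
Posterior ∝ λ^4e^(−3.2λ) · λ^25e^(−6λ) = λ^29e^(−9.2λ), i.e. Gamma(shape=30, rate=9.2).
The mode of a Gamma(a, b) with a ≥ 1 (shape–rate) is (a−1)/b = 29/9.2 ≈ 3.152.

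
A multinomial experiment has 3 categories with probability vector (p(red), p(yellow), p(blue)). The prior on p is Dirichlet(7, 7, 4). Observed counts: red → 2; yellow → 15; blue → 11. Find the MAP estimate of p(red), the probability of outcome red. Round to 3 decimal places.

MAP estimate of p(red) = 0.186

The posterior is Dirichlet(αᵢ + nᵢ) = Dirichlet(9, 22, 15).
For a Dirichlet(a₁,…,a_K) with all aᵢ > 1, the mode has j-th component (aⱼ − 1)/(Σaᵢ − K).
Here Σaᵢ = 46 and K = 3, so p(red) = (9 − 1)/(46 − 3) = 8/43 ≈ 0.186.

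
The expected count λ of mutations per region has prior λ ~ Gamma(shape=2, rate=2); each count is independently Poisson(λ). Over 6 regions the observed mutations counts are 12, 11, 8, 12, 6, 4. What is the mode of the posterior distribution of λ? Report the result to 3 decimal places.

λ̂_MAP = 6.750

Σxᵢ = 12+11+8+12+6+4 = 53, with n = 6.
Posterior ∝ λe^(−2λ) · λ^53e^(−6λ) = λ^54e^(−8λ), i.e. Gamma(shape=55, rate=8).
The mode of a Gamma(a, b) with a ≥ 1 (shape–rate) is (a−1)/b = 54/8 ≈ 6.750.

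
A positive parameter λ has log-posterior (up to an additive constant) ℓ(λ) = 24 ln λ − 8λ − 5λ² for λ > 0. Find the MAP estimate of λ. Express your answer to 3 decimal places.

λ̂_MAP = 1.200

ℓ'(λ) = 24/λ − 8 − 10λ. Setting this to zero and multiplying by λ: 10λ² + 8λ − 24 = 0.
λ = (−8 + √(8² + 4·10·24)) / (2·10) = (−8 + √1024) / 20 = (−8 + 32)/20 = 6/5.
ℓ''(λ) = −24/λ² − 10 < 0, confirming a maximum.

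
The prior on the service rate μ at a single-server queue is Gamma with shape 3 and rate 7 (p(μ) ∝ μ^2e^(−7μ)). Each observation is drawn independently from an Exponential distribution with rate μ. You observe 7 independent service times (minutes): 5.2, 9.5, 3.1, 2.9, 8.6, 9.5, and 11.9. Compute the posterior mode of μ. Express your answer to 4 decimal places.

The Exponential(rate=μ) likelihood is ∝ μ^n e^(−μΣtᵢ). Here n = 7 and Σtᵢ = 5.2 + 9.5 + 3.1 + 2.9 + 8.6 + 9.5 + 11.9 = 50.7.
Posterior ∝ μ^2e^(−7μ) · μ^7e^(−50.7μ) = μ^9e^(−57.7μ), i.e. Gamma(10, 57.7).
Mode = (a−1)/b = 9/57.7 ≈ 0.1560.

μ̂_MAP = 0.1560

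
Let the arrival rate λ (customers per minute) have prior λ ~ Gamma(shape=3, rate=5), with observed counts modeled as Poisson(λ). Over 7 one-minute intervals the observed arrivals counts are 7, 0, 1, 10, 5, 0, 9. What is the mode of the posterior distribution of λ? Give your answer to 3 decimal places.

Σxᵢ = 7+0+1+10+5+0+9 = 32, with n = 7.
Posterior ∝ λ^2e^(−5λ) · λ^32e^(−7λ) = λ^34e^(−12λ), i.e. Gamma(shape=35, rate=12).
The mode of a Gamma(a, b) with a ≥ 1 (shape–rate) is (a−1)/b = 34/12 ≈ 2.833.

λ̂_MAP = 2.833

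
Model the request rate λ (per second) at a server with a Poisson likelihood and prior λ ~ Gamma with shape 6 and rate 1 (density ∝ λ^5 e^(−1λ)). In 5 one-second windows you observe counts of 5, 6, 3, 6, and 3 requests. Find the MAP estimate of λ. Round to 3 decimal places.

Σxᵢ = 5+6+3+6+3 = 23, with n = 5.
Posterior ∝ λ^5e^(−1λ) · λ^23e^(−5λ) = λ^28e^(−6λ), i.e. Gamma(shape=29, rate=6).
The mode of a Gamma(a, b) with a ≥ 1 (shape–rate) is (a−1)/b = 28/6 ≈ 4.667.

λ̂_MAP = 4.667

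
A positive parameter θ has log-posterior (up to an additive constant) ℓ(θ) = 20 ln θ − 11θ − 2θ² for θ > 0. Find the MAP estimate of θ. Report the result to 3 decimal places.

ℓ'(θ) = 20/θ − 11 − 4θ. Setting this to zero and multiplying by θ: 4θ² + 11θ − 20 = 0.
θ = (−11 + √(11² + 4·4·20)) / (2·4) = (−11 + √441) / 8 = (−11 + 21)/8 = 5/4.
ℓ''(θ) = −20/θ² − 4 < 0, confirming a maximum.

θ̂_MAP = 1.250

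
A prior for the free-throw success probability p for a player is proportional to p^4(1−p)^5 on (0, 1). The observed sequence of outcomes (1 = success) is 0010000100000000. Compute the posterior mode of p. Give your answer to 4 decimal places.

The prior density ∝ p^4(1−p)^5 is the kernel of Beta(5, 6).
Data: 2 successes in 16 trials (from the sequence). The binomial likelihood contributes p^2(1−p)^14, so the posterior is Beta(5+2, 6+14) = Beta(7, 20).
For Beta(a, b) with a, b > 1 the mode is (a−1)/(a+b−2) = 6/25 ≈ 0.2400.

p̂_MAP = 0.2400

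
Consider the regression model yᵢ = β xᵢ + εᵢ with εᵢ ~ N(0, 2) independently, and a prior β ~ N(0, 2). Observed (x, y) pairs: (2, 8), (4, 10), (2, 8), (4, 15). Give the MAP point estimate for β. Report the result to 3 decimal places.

β̂_MAP = 3.220

log p(β | y) = −Σ(yᵢ − βxᵢ)²/(2·2) − β²/(2·2) + const.
Setting the derivative to zero: Σxᵢ(yᵢ − βxᵢ)/2 − β/2 = 0, so β = Σxᵢyᵢ / (Σxᵢ² + σ²/τ²).
Σxᵢyᵢ = 2·8 + 4·10 + 2·8 + 4·15 = 132; Σxᵢ² = 40; σ²/τ² = 1.
β̂_MAP = 132 / (40 + 1) = 132/41 ≈ 3.220.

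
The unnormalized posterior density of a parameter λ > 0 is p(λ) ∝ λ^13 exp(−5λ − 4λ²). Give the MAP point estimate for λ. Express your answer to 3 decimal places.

λ̂_MAP = 1.000

ℓ'(λ) = 13/λ − 5 − 8λ. Setting this to zero and multiplying by λ: 8λ² + 5λ − 13 = 0.
λ = (−5 + √(5² + 4·8·13)) / (2·8) = (−5 + √441) / 16 = (−5 + 21)/16 = 1.
ℓ''(λ) = −13/λ² − 8 < 0, confirming a maximum.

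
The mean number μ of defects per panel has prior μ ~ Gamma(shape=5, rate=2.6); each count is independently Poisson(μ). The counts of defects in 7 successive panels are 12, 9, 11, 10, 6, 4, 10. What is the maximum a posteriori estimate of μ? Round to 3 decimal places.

Σxᵢ = 12+9+11+10+6+4+10 = 62, with n = 7.
Posterior ∝ μ^4e^(−2.6μ) · μ^62e^(−7μ) = μ^66e^(−9.6μ), i.e. Gamma(shape=67, rate=9.6).
The mode of a Gamma(a, b) with a ≥ 1 (shape–rate) is (a−1)/b = 66/9.6 ≈ 6.875.

μ̂_MAP = 6.875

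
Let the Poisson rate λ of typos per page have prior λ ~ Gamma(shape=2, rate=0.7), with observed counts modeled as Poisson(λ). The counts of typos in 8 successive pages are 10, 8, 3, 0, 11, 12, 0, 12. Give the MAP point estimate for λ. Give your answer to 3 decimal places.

Σxᵢ = 10+8+3+0+11+12+0+12 = 56, with n = 8.
Posterior ∝ λe^(−0.7λ) · λ^56e^(−8λ) = λ^57e^(−8.7λ), i.e. Gamma(shape=58, rate=8.7).
The mode of a Gamma(a, b) with a ≥ 1 (shape–rate) is (a−1)/b = 57/8.7 ≈ 6.552.

λ̂_MAP = 6.552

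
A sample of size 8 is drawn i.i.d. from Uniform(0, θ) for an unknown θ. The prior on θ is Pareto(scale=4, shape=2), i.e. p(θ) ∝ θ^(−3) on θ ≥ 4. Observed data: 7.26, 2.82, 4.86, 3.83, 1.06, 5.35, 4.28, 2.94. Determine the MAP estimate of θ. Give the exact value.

The Uniform(0, θ) likelihood is θ^(−n) for θ ≥ max(xᵢ), zero otherwise. Here max(xᵢ) = 7.26.
Posterior ∝ θ^(−3) · θ^(−8) = θ^(−11) on θ ≥ max(4, 7.26) = 7.26.
This density is strictly decreasing in θ, so the posterior mode lies at the lower boundary of the support.

θ̂_MAP = 7.26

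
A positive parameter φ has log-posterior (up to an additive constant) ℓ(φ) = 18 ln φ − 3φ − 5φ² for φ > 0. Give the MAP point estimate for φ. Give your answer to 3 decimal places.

φ̂_MAP = 1.200

ℓ'(φ) = 18/φ − 3 − 10φ. Setting this to zero and multiplying by φ: 10φ² + 3φ − 18 = 0.
φ = (−3 + √(3² + 4·10·18)) / (2·10) = (−3 + √729) / 20 = (−3 + 27)/20 = 6/5.
ℓ''(φ) = −18/φ² − 10 < 0, confirming a maximum.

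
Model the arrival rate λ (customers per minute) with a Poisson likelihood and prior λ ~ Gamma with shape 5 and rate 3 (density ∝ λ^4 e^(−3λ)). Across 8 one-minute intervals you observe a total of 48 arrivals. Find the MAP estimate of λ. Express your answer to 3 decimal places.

λ̂_MAP = 4.727

Σxᵢ = 48, n = 8.
Posterior ∝ λ^4e^(−3λ) · λ^48e^(−8λ) = λ^52e^(−11λ), i.e. Gamma(shape=53, rate=11).
The mode of a Gamma(a, b) with a ≥ 1 (shape–rate) is (a−1)/b = 52/11 ≈ 4.727.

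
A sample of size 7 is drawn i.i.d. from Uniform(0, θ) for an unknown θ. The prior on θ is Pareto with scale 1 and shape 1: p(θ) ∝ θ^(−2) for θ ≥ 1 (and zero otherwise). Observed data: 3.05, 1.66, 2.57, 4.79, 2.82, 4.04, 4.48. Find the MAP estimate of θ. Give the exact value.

The Uniform(0, θ) likelihood is θ^(−n) for θ ≥ max(xᵢ), zero otherwise. Here max(xᵢ) = 4.79.
Posterior ∝ θ^(−2) · θ^(−7) = θ^(−9) on θ ≥ max(1, 4.79) = 4.79.
This density is strictly decreasing in θ, so the posterior mode lies at the lower boundary of the support.

θ̂_MAP = 4.79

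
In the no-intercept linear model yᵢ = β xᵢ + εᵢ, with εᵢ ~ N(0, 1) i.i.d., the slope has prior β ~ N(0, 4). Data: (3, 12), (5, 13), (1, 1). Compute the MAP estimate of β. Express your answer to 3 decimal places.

log p(β | y) = −Σ(yᵢ − βxᵢ)²/(2·1) − β²/(2·4) + const.
Setting the derivative to zero: Σxᵢ(yᵢ − βxᵢ)/1 − β/4 = 0, so β = Σxᵢyᵢ / (Σxᵢ² + σ²/τ²).
Σxᵢyᵢ = 3·12 + 5·13 + 1·1 = 102; Σxᵢ² = 35; σ²/τ² = 0.25.
β̂_MAP = 102 / (35 + 0.25) = 102/35.25 ≈ 2.894.

β̂_MAP = 2.894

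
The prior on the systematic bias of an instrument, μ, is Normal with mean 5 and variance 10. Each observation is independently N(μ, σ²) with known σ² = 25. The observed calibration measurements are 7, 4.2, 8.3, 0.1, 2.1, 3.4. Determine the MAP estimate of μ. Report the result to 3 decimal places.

n = 6; x̄ = (7 + 4.2 + 8.3 + 0.1 + 2.1 + 3.4)/6 = 25.1/6 = 251/60 ≈ 4.1833.
For a Normal prior and Normal likelihood with known variance, the posterior is Normal; its mode equals its mean, the precision-weighted average.
Prior precision 1/σ₀² = 1/10 = 0.1; data precision n/σ² = 6/25 = 0.24.
μ̂ = (0.1·5 + 0.24·(251/60)) / (0.1 + 0.24) = 1.504/0.34 = 376/85 ≈ 4.424.

μ̂_MAP = 4.424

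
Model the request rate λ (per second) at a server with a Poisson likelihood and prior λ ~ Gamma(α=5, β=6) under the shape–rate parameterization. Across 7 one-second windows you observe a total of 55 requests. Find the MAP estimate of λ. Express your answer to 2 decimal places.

Σxᵢ = 55, n = 7.
Posterior ∝ λ^4e^(−6λ) · λ^55e^(−7λ) = λ^59e^(−13λ), i.e. Gamma(shape=60, rate=13).
The mode of a Gamma(a, b) with a ≥ 1 (shape–rate) is (a−1)/b = 59/13 ≈ 4.54.

λ̂_MAP = 4.54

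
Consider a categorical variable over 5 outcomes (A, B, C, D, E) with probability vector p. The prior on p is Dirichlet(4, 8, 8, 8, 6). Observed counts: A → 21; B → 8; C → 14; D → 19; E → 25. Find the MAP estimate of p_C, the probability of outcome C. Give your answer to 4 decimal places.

MAP estimate of p_C = 0.1810

The posterior is Dirichlet(αᵢ + nᵢ) = Dirichlet(25, 16, 22, 27, 31).
For a Dirichlet(a₁,…,a_K) with all aᵢ > 1, the mode has j-th component (aⱼ − 1)/(Σaᵢ − K).
Here Σaᵢ = 121 and K = 5, so p_C = (22 − 1)/(121 − 5) = 21/116 ≈ 0.1810.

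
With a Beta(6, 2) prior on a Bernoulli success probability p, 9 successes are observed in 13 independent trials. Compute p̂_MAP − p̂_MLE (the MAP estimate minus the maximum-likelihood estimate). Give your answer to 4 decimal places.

MAP − MLE = 0.0445

Posterior is Beta(15, 6); MAP = (15−1)/(21−2) = 14/19 ≈ 0.73684.
MLE ignores the prior: p̂_MLE = k/n = 9/13 ≈ 0.69231.
Difference = 14/19 − 9/13 = 11/247 ≈ 0.0445.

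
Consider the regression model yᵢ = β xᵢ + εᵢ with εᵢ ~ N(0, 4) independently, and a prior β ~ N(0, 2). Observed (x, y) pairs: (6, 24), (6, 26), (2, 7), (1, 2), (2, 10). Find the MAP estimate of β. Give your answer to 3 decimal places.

log p(β | y) = −Σ(yᵢ − βxᵢ)²/(2·4) − β²/(2·2) + const.
Setting the derivative to zero: Σxᵢ(yᵢ − βxᵢ)/4 − β/2 = 0, so β = Σxᵢyᵢ / (Σxᵢ² + σ²/τ²).
Σxᵢyᵢ = 6·24 + 6·26 + 2·7 + 1·2 + 2·10 = 336; Σxᵢ² = 81; σ²/τ² = 2.
β̂_MAP = 336 / (81 + 2) = 336/83 ≈ 4.048.

β̂_MAP = 4.048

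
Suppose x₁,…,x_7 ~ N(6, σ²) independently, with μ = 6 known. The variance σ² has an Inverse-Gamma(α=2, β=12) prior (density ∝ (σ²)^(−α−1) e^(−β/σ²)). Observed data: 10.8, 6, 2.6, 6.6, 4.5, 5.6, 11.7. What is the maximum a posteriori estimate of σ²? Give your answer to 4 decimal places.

σ̂²_MAP = 7.2200

Sum of squared deviations about the known mean: SS = (10.8−6)² + (6−6)² + (2.6−6)² + (6.6−6)² + (4.5−6)² + (5.6−6)² + (11.7−6)² = 69.86.
The Normal likelihood contributes (σ²)^(−n/2) exp(−SS/(2σ²)), so the posterior is Inverse-Gamma(α + n/2, β + SS/2) = Inverse-Gamma(5.5, 46.93).
The mode of Inverse-Gamma(a, b) is b/(a+1) = 46.93/6.5 ≈ 7.2200.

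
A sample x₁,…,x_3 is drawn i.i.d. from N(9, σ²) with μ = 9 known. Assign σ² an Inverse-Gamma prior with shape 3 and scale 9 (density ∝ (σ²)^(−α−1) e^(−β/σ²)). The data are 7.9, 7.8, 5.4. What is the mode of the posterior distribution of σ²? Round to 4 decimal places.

σ̂²_MAP = 3.0555

Sum of squared deviations about the known mean: SS = (7.9−9)² + (7.8−9)² + (5.4−9)² = 15.61.
The Normal likelihood contributes (σ²)^(−n/2) exp(−SS/(2σ²)), so the posterior is Inverse-Gamma(α + n/2, β + SS/2) = Inverse-Gamma(4.5, 16.805).
The mode of Inverse-Gamma(a, b) is b/(a+1) = 16.805/5.5 ≈ 3.0555.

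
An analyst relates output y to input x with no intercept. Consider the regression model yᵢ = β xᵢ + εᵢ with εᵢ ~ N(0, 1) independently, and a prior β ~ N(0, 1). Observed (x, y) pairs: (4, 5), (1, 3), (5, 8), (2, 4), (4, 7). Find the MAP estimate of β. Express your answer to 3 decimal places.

β̂_MAP = 1.571

log p(β | y) = −Σ(yᵢ − βxᵢ)²/(2·1) − β²/(2·1) + const.
Setting the derivative to zero: Σxᵢ(yᵢ − βxᵢ)/1 − β/1 = 0, so β = Σxᵢyᵢ / (Σxᵢ² + σ²/τ²).
Σxᵢyᵢ = 4·5 + 1·3 + 5·8 + 2·4 + 4·7 = 99; Σxᵢ² = 62; σ²/τ² = 1.
β̂_MAP = 99 / (62 + 1) = 99/63 ≈ 1.571.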